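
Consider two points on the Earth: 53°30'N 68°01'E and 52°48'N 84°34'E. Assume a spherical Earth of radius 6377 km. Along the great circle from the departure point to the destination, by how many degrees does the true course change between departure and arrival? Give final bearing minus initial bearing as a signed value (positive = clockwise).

At departure: θ₁ = atan2(sin Δλ cos φ₂, cos φ₁ sin φ₂ − sin φ₁ cos φ₂ cos Δλ) = 87.37°
At arrival: θ₂ = atan2(sin Δλ cos φ₁, −cos φ₂ sin φ₁ + sin φ₂ cos φ₁ cos Δλ) = 100.64°
Δθ = θ₂ − θ₁ = +13.3°

+13.3°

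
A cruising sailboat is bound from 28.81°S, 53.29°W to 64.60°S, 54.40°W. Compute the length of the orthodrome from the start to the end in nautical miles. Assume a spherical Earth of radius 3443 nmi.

2151 nmi

cos σ = sin φ₁ sin φ₂ + cos φ₁ cos φ₂ cos Δλ
      = sin(-28.81°)sin(-64.60°) + cos(-28.81°)cos(-64.60°)cos(-1.11°) = 0.8111
σ = 35.797° → d = Rσ = 3443·0.62477 = 2151 nmi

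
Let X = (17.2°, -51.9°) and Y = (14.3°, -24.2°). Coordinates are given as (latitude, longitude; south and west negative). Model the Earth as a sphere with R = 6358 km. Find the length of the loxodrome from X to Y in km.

2975 km

Δψ = ln[tan(π/4+φ₂/2)/tan(π/4+φ₁/2)] = -0.0526;  Δφ = -0.0506 rad,  Δλ = +0.4835 rad
q = Δφ/Δψ = 0.9623
d = R·√(Δφ² + q²Δλ²) = 6358·0.46799 = 2975 km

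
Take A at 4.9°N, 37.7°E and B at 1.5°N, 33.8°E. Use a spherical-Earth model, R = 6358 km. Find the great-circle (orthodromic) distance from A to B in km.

574 km

cos σ = sin φ₁ sin φ₂ + cos φ₁ cos φ₂ cos Δλ
      = sin(4.90°)sin(1.50°) + cos(4.90°)cos(1.50°)cos(-3.90°) = 0.9959
σ = 5.169° → d = Rσ = 6358·0.09022 = 574 km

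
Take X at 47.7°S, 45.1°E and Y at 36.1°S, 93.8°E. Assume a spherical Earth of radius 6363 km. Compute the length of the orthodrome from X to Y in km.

4151 km

Haversine: a = sin²(Δφ/2)+cos φ₁ cos φ₂ sin²(Δλ/2) = 0.10266;  σ = 2·atan2(√a,√(1−a))
σ = 37.374° → d = Rσ = 6363·0.65230 = 4151 km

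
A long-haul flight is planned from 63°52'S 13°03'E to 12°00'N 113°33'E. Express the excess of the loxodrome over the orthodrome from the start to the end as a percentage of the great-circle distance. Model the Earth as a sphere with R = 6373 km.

Great circle: σ = 1.8392 rad → d_gc = Rσ = 11721.1 km
Rhumb: Δφ = +1.3241, Δλ = +1.7541, Δψ = +1.6716, q = Δφ/Δψ = 0.7921 → d_rh = R√(Δφ²+q²Δλ²) = 12231.9 km
Excess = (12231.9 − 11721.1) / 11721.1 = 510.8 / 11721.1 = 4.36% ≈ 4.4%

4.4%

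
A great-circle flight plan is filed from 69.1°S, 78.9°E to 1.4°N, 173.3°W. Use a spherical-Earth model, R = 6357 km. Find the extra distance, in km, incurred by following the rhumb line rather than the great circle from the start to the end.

786 km

Great circle: cos σ = sin φ₁ sin φ₂ + cos φ₁ cos φ₂ cos Δλ,  σ = 1.7030 rad → d_gc = 10826.1 km
Rhumb line: Δψ = +1.7149, q = Δφ/Δψ = 0.7175, d_rh = R√(Δφ²+q²Δλ²) = 11611.7 km
Excess = 11611.7 − 10826.1 = 785.6 ≈ 786 km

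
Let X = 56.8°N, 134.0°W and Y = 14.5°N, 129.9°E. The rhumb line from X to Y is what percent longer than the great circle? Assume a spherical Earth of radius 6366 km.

5.3%

Great circle: σ = 1.4170 rad → d_gc = Rσ = 9020.7 km
Rhumb: Δφ = -0.7383, Δλ = -1.6773, Δψ = -0.9545, q = Δφ/Δψ = 0.7735 → d_rh = R√(Δφ²+q²Δλ²) = 9502.6 km
Excess = (9502.6 − 9020.7) / 9020.7 = 481.9 / 9020.7 = 5.34% ≈ 5.3%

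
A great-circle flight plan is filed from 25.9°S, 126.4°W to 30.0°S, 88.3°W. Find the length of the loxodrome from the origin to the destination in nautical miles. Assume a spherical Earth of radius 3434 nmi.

Rhumb course C = atan2(Δλ, Δψ) with Δψ = ln[tan(π/4+φ₂/2)/tan(π/4+φ₁/2)] = -0.0810, Δλ = +0.6650 → C = 96.95°
d = R·|Δφ| / |cos C| = 3434·0.07156 / 0.12097 = 2031 nmi

2031 nmi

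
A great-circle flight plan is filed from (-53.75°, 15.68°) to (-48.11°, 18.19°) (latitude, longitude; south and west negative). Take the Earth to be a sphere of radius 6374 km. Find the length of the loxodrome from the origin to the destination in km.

652 km

Δψ = ln[tan(π/4+φ₂/2)/tan(π/4+φ₁/2)] = +0.1564;  Δφ = +0.0984 rad,  Δλ = +0.0438 rad
q = Δφ/Δψ = 0.6292
d = R·√(Δφ² + q²Δλ²) = 6374·0.10222 = 652 km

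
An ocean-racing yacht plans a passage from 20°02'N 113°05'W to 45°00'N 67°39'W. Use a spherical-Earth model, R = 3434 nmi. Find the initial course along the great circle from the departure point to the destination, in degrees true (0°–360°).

45.5°

N = sin Δλ·cos φ₂ = +0.5038;  D = cos φ₁ sin φ₂ − sin φ₁ cos φ₂ cos Δλ = +0.4943
initial course = atan2(N, D) = 45.54°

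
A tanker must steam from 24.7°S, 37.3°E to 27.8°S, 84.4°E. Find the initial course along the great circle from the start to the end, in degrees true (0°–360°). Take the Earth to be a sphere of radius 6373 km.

104.9°

θ = atan2( sin Δλ·cos φ₂ ,  cos φ₁ sin φ₂ − sin φ₁ cos φ₂ cos Δλ )
  = atan2(+0.6480, -0.1721) = 104.87°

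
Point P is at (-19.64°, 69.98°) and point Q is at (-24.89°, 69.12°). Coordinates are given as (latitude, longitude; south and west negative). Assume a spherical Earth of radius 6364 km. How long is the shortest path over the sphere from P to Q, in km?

Haversine: a = sin²(Δφ/2)+cos φ₁ cos φ₂ sin²(Δλ/2) = 0.00215;  σ = 2·atan2(√a,√(1−a))
σ = 5.310° → d = Rσ = 6364·0.09268 = 590 km

590 km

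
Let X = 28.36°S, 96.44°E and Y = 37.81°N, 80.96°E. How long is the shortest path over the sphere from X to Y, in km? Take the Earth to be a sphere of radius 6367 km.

7528 km

Haversine: a = sin²(Δφ/2)+cos φ₁ cos φ₂ sin²(Δλ/2) = 0.31060;  σ = 2·atan2(√a,√(1−a))
σ = 67.740° → d = Rσ = 6367·1.18229 = 7528 km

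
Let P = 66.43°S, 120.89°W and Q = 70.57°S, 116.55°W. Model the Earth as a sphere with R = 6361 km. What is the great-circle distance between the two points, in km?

Haversine: a = sin²(Δφ/2)+cos φ₁ cos φ₂ sin²(Δλ/2) = 0.00150;  σ = 2·atan2(√a,√(1−a))
σ = 4.432° → d = Rσ = 6361·0.07736 = 492 km

492 km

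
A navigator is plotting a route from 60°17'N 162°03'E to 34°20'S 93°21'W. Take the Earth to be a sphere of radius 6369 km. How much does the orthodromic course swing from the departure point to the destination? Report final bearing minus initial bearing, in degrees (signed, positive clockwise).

At departure: θ₁ = atan2(sin Δλ cos φ₂, cos φ₁ sin φ₂ − sin φ₁ cos φ₂ cos Δλ) = 97.05°
At arrival: θ₂ = atan2(sin Δλ cos φ₁, −cos φ₂ sin φ₁ + sin φ₂ cos φ₁ cos Δλ) = 143.43°
Δθ = θ₂ − θ₁ = +46.4°

+46.4°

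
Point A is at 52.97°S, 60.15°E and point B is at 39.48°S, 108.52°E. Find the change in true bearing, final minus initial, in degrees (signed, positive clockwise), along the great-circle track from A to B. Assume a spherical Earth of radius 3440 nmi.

-36.2°

Initial bearing θ₁ = atan2(sin Δλ cos φ₂, cos φ₁ sin φ₂ − sin φ₁ cos φ₂ cos Δλ) = 87.38°
Final bearing θ₂ = (initial bearing from the destination back to the start) + 180° = 51.21°
Δθ = θ₂ − θ₁ = -36.2°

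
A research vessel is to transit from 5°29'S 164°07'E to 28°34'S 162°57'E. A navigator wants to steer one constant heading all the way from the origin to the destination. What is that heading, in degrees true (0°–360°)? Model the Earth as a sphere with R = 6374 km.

182.7°

Δψ = ln[tan(π/4+φ₂/2)/tan(π/4+φ₁/2)] = -0.4248
Δλ = -0.0204 rad (taken the short way round)
course = atan2(Δλ, Δψ) = 182.74°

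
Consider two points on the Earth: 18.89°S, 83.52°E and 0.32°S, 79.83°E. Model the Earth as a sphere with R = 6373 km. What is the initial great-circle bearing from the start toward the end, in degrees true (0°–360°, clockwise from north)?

θ = atan2( sin Δλ·cos φ₂ ,  cos φ₁ sin φ₂ − sin φ₁ cos φ₂ cos Δλ )
  = atan2(-0.0644, +0.3178) = 348.55°

348.6°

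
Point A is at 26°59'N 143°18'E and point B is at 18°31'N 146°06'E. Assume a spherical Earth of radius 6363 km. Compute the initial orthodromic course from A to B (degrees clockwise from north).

θ = atan2( sin Δλ·cos φ₂ ,  cos φ₁ sin φ₂ − sin φ₁ cos φ₂ cos Δλ )
  = atan2(+0.0463, -0.1467) = 162.48°

162.5°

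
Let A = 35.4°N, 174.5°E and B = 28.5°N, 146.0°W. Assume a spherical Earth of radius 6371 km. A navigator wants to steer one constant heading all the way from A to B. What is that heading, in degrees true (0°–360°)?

101.6°

Meridional parts: M(φ₁)=+0.6614, M(φ₂)=+0.5193 → ΔM = -0.1421;  Δλ = +0.6894 rad
tan C = Δλ / ΔM = -4.8522 → C = 101.65°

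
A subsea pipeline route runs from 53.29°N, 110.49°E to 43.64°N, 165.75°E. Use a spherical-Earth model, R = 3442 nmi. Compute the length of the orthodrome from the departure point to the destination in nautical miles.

Haversine: a = sin²(Δφ/2)+cos φ₁ cos φ₂ sin²(Δλ/2) = 0.10011;  σ = 2·atan2(√a,√(1−a))
σ = 36.892° → d = Rσ = 3442·0.64388 = 2216 nmi

2216 nmi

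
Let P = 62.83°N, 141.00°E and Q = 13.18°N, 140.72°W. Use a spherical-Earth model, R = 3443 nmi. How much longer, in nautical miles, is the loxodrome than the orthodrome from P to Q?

Great circle: cos σ = sin φ₁ sin φ₂ + cos φ₁ cos φ₂ cos Δλ,  σ = 1.2733 rad → d_gc = 4383.8 nmi
Rhumb line: Δψ = -1.1882, q = Δφ/Δψ = 0.7293, d_rh = R√(Δφ²+q²Δλ²) = 4546.5 nmi
Excess = 4546.5 − 4383.8 = 162.7 ≈ 163 nmi

163 nmi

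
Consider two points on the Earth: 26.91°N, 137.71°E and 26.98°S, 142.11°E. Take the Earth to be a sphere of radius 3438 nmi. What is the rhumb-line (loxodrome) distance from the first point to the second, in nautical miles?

Δψ = ln[tan(π/4+φ₂/2)/tan(π/4+φ₁/2)] = -0.9773;  Δφ = -0.9406 rad,  Δλ = +0.0768 rad
q = Δφ/Δψ = 0.9624
d = R·√(Δφ² + q²Δλ²) = 3438·0.94346 = 3244 nmi

3244 nmi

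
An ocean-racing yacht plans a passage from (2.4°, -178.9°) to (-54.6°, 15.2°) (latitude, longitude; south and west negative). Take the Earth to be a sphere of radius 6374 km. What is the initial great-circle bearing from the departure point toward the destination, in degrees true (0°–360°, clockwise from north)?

190.1°

θ = atan2( sin Δλ·cos φ₂ ,  cos φ₁ sin φ₂ − sin φ₁ cos φ₂ cos Δλ )
  = atan2(-0.1411, -0.7909) = 190.12°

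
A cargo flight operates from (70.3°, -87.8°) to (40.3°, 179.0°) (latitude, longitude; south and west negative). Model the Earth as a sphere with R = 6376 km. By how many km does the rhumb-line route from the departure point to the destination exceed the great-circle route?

509 km

Great circle: cos σ = sin φ₁ sin φ₂ + cos φ₁ cos φ₂ cos Δλ,  σ = 0.9341 rad → d_gc = 5955.5 km
Rhumb line: Δψ = -0.9811, q = Δφ/Δψ = 0.5337, d_rh = R√(Δφ²+q²Δλ²) = 6464.1 km
Excess = 6464.1 − 5955.5 = 508.6 ≈ 509 km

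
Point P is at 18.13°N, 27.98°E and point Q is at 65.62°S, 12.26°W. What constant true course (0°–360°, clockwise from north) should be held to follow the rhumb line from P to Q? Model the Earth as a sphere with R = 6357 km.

200.7°

Δψ = ln[tan(π/4+φ₂/2)/tan(π/4+φ₁/2)] = -1.8542
Δλ = -0.7023 rad (taken the short way round)
course = atan2(Δλ, Δψ) = 200.75°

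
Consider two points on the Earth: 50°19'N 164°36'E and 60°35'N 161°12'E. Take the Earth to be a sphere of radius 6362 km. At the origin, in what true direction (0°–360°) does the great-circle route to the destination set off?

N = sin Δλ·cos φ₂ = -0.0291;  D = cos φ₁ sin φ₂ − sin φ₁ cos φ₂ cos Δλ = +0.1789
initial course = atan2(N, D) = 350.75°

350.8°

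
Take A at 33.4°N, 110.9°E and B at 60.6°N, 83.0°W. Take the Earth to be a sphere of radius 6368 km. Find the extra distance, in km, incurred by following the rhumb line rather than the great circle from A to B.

Great circle: cos σ = sin φ₁ sin φ₂ + cos φ₁ cos φ₂ cos Δλ,  σ = 1.4889 rad → d_gc = 9481.6 km
Rhumb line: Δψ = +0.7190, q = Δφ/Δψ = 0.6602, d_rh = R√(Δφ²+q²Δλ²) = 12557.9 km
Excess = 12557.9 − 9481.6 = 3076.3 ≈ 3076 km

3076 km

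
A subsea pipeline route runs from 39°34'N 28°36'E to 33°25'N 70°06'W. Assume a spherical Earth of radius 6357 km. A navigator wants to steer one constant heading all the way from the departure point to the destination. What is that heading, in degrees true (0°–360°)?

265.6°

Δψ = ln[tan(π/4+φ₂/2)/tan(π/4+φ₁/2)] = -0.1336
Δλ = -1.7226 rad (taken the short way round)
course = atan2(Δλ, Δψ) = 265.56°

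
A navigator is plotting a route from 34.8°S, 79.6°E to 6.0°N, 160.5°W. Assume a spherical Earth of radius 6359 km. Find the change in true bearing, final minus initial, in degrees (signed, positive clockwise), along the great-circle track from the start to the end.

Initial bearing θ₁ = atan2(sin Δλ cos φ₂, cos φ₁ sin φ₂ − sin φ₁ cos φ₂ cos Δλ) = 102.88°
Final bearing θ₂ = (initial bearing from the destination back to the start) + 180° = 53.60°
Δθ = θ₂ − θ₁ = -49.3°

-49.3°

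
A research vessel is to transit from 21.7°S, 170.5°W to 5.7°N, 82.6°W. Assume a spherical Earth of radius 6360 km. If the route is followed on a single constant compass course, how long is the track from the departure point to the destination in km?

10038 km

Δψ = ln[tan(π/4+φ₂/2)/tan(π/4+φ₁/2)] = +0.4878;  Δφ = +0.4782 rad,  Δλ = +1.5341 rad
q = Δφ/Δψ = 0.9804
d = R·√(Δφ² + q²Δλ²) = 6360·1.57828 = 10038 km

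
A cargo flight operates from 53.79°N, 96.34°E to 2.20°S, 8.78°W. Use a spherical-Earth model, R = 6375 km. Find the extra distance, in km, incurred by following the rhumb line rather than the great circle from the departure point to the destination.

Great circle: cos σ = sin φ₁ sin φ₂ + cos φ₁ cos φ₂ cos Δλ,  σ = 1.7568 rad → d_gc = 11199.7 km
Rhumb line: Δψ = -1.1564, q = Δφ/Δψ = 0.8451, d_rh = R√(Δφ²+q²Δλ²) = 11683.5 km
Excess = 11683.5 − 11199.7 = 483.8 ≈ 484 km

484 km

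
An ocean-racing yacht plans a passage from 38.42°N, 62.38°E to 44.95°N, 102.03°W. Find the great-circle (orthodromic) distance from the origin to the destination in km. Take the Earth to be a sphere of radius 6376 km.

Haversine: a = sin²(Δφ/2)+cos φ₁ cos φ₂ sin²(Δλ/2) = 0.54753;  σ = 2·atan2(√a,√(1−a))
σ = 95.455° → d = Rσ = 6376·1.66600 = 10622 km

10622 km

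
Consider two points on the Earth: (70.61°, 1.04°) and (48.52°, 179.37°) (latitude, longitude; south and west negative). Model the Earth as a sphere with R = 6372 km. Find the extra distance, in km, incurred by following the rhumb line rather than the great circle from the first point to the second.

Great circle: cos σ = sin φ₁ sin φ₂ + cos φ₁ cos φ₂ cos Δλ,  σ = 1.0623 rad → d_gc = 6768.8 km
Rhumb line: Δψ = -0.7959, q = Δφ/Δψ = 0.4844, d_rh = R√(Δφ²+q²Δλ²) = 9916.1 km
Excess = 9916.1 − 6768.8 = 3147.3 ≈ 3147 km

3147 km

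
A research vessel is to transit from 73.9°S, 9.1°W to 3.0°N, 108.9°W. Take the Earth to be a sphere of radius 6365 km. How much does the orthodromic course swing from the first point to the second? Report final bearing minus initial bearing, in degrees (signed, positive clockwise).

Initial bearing θ₁ = atan2(sin Δλ cos φ₂, cos φ₁ sin φ₂ − sin φ₁ cos φ₂ cos Δλ) = 261.40°
Final bearing θ₂ = (initial bearing from the destination back to the start) + 180° = 344.06°
Δθ = θ₂ − θ₁ = +82.7°

+82.7°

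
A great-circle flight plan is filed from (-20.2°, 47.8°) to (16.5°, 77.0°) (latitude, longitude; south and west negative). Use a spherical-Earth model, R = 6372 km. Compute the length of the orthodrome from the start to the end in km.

Haversine: a = sin²(Δφ/2)+cos φ₁ cos φ₂ sin²(Δλ/2) = 0.15629;  σ = 2·atan2(√a,√(1−a))
σ = 46.573° → d = Rσ = 6372·0.81286 = 5180 km

5180 km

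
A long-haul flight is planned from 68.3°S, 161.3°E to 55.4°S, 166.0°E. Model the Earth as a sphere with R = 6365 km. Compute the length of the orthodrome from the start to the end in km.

1453 km

cos σ = sin φ₁ sin φ₂ + cos φ₁ cos φ₂ cos Δλ
      = sin(-68.30°)sin(-55.40°) + cos(-68.30°)cos(-55.40°)cos(4.70°) = 0.9741
σ = 13.080° → d = Rσ = 6365·0.22829 = 1453 km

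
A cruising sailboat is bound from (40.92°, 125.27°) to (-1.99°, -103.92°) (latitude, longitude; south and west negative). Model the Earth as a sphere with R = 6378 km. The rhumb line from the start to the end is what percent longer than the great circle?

5.0%

Great circle: σ = 2.1133 rad → d_gc = Rσ = 13478.7 km
Rhumb: Δφ = -0.7489, Δλ = +2.2831, Δψ = -0.8188, q = Δφ/Δψ = 0.9147 → d_rh = R√(Δφ²+q²Δλ²) = 14150.0 km
Excess = (14150.0 − 13478.7) / 13478.7 = 671.3 / 13478.7 = 4.98% ≈ 5.0%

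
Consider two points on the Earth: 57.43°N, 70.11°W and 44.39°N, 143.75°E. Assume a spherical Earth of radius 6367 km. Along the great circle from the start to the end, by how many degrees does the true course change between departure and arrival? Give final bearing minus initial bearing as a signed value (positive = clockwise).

-137.4°

At departure: θ₁ = atan2(sin Δλ cos φ₂, cos φ₁ sin φ₂ − sin φ₁ cos φ₂ cos Δλ) = 335.57°
At arrival: θ₂ = atan2(sin Δλ cos φ₁, −cos φ₂ sin φ₁ + sin φ₂ cos φ₁ cos Δλ) = 198.15°
Δθ = θ₂ − θ₁ = -137.4°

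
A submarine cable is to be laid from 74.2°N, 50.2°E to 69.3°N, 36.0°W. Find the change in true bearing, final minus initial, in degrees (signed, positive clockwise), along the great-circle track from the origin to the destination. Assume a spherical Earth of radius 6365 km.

At departure: θ₁ = atan2(sin Δλ cos φ₂, cos φ₁ sin φ₂ − sin φ₁ cos φ₂ cos Δλ) = 303.35°
At arrival: θ₂ = atan2(sin Δλ cos φ₁, −cos φ₂ sin φ₁ + sin φ₂ cos φ₁ cos Δλ) = 220.05°
Δθ = θ₂ − θ₁ = -83.3°

-83.3°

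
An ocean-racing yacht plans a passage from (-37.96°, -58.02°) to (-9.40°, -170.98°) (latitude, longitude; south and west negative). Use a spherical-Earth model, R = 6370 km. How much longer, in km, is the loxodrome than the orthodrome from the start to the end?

Great circle: cos σ = sin φ₁ sin φ₂ + cos φ₁ cos φ₂ cos Δλ,  σ = 1.7752 rad → d_gc = 11307.9 km
Rhumb line: Δψ = +0.5523, q = Δφ/Δψ = 0.9025, d_rh = R√(Δφ²+q²Δλ²) = 11770.8 km
Excess = 11770.8 − 11307.9 = 462.9 ≈ 463 km

463 km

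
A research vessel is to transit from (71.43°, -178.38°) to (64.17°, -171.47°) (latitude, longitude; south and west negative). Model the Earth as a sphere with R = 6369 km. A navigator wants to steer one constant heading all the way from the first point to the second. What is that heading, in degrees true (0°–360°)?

Δψ = ln[tan(π/4+φ₂/2)/tan(π/4+φ₁/2)] = -0.3383
Δλ = +0.1206 rad (taken the short way round)
course = atan2(Δλ, Δψ) = 160.38°

160.4°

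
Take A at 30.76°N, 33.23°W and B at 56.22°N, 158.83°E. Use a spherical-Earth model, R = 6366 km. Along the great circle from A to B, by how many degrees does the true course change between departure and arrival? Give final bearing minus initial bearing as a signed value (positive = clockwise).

Initial bearing θ₁ = atan2(sin Δλ cos φ₂, cos φ₁ sin φ₂ − sin φ₁ cos φ₂ cos Δλ) = 353.32°
Final bearing θ₂ = (initial bearing from the destination back to the start) + 180° = 190.35°
Δθ = θ₂ − θ₁ = -163.0°

-163.0°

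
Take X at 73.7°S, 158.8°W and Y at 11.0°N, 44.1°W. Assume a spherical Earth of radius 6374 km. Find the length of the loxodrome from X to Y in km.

Δψ = ln[tan(π/4+φ₂/2)/tan(π/4+φ₁/2)] = +2.1366;  Δφ = +1.4783 rad,  Δλ = +2.0019 rad
q = Δφ/Δψ = 0.6919
d = R·√(Δφ² + q²Δλ²) = 6374·2.02579 = 12912 km

12912 km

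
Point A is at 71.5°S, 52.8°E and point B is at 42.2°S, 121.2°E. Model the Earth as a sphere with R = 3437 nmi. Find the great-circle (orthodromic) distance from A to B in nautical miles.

2619 nmi

Haversine: a = sin²(Δφ/2)+cos φ₁ cos φ₂ sin²(Δλ/2) = 0.13823;  σ = 2·atan2(√a,√(1−a))
σ = 43.652° → d = Rσ = 3437·0.76188 = 2619 nmi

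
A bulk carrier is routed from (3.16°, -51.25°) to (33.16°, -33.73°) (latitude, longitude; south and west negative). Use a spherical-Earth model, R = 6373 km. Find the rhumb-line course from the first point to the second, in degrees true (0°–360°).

Meridional parts: M(φ₁)=+0.0552, M(φ₂)=+0.6141 → ΔM = +0.5589;  Δλ = +0.3058 rad
tan C = Δλ / ΔM = +0.5471 → C = 28.68°

28.7°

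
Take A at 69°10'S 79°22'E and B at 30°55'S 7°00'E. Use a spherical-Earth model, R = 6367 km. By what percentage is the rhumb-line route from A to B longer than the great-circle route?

Great circle: σ = 0.9611 rad → d_gc = Rσ = 6119.3 km
Rhumb: Δφ = +0.6676, Δλ = -1.2630, Δψ = +1.1258, q = Δφ/Δψ = 0.5930 → d_rh = R√(Δφ²+q²Δλ²) = 6387.9 km
Excess = (6387.9 − 6119.3) / 6119.3 = 268.6 / 6119.3 = 4.39% ≈ 4.4%

4.4%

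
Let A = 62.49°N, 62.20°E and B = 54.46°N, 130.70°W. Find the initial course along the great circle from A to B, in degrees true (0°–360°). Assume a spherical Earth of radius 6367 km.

N = sin Δλ·cos φ₂ = +0.1298;  D = cos φ₁ sin φ₂ − sin φ₁ cos φ₂ cos Δλ = +0.8784
initial course = atan2(N, D) = 8.40°

8.4°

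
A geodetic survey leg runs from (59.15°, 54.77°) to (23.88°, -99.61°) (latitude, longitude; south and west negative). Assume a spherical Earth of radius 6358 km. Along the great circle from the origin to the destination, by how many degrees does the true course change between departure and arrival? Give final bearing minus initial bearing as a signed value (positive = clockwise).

Initial bearing θ₁ = atan2(sin Δλ cos φ₂, cos φ₁ sin φ₂ − sin φ₁ cos φ₂ cos Δλ) = 336.64°
Final bearing θ₂ = (initial bearing from the destination back to the start) + 180° = 192.85°
Δθ = θ₂ − θ₁ = -143.8°

-143.8°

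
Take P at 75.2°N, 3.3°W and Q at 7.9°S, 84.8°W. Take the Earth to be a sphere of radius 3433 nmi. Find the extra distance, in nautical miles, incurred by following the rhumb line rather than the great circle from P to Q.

225 nmi

Great circle: cos σ = sin φ₁ sin φ₂ + cos φ₁ cos φ₂ cos Δλ,  σ = 1.6664 rad → d_gc = 5720.8 nmi
Rhumb line: Δψ = -2.1795, q = Δφ/Δψ = 0.6655, d_rh = R√(Δφ²+q²Δλ²) = 5945.7 nmi
Excess = 5945.7 − 5720.8 = 224.9 ≈ 225 nmi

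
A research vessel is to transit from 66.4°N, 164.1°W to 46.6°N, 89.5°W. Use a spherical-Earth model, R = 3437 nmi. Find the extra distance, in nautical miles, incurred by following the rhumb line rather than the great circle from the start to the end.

Great circle: cos σ = sin φ₁ sin φ₂ + cos φ₁ cos φ₂ cos Δλ,  σ = 0.7394 rad → d_gc = 2541.4 nmi
Rhumb line: Δψ = -0.6444, q = Δφ/Δψ = 0.5363, d_rh = R√(Δφ²+q²Δλ²) = 2677.6 nmi
Excess = 2677.6 − 2541.4 = 136.2 ≈ 136 nmi

136 nmi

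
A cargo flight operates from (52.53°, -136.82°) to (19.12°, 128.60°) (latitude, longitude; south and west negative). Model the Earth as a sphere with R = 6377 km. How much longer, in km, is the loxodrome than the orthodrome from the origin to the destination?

Great circle: cos σ = sin φ₁ sin φ₂ + cos φ₁ cos φ₂ cos Δλ,  σ = 1.3551 rad → d_gc = 8641.2 km
Rhumb line: Δψ = -0.7412, q = Δφ/Δψ = 0.7867, d_rh = R√(Δφ²+q²Δλ²) = 9078.1 km
Excess = 9078.1 − 8641.2 = 436.9 ≈ 437 km

437 km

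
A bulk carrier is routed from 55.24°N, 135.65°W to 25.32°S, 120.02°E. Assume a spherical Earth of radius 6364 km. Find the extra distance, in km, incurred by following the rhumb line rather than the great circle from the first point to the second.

294 km

Great circle: cos σ = sin φ₁ sin φ₂ + cos φ₁ cos φ₂ cos Δλ,  σ = 2.0702 rad → d_gc = 13174.8 km
Rhumb line: Δψ = -1.6186, q = Δφ/Δψ = 0.8687, d_rh = R√(Δφ²+q²Δλ²) = 13468.4 km
Excess = 13468.4 − 13174.8 = 293.6 ≈ 294 km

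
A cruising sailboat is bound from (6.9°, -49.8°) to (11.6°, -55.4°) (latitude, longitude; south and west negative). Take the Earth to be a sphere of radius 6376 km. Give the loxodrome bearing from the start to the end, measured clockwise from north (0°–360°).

Δψ = ln[tan(π/4+φ₂/2)/tan(π/4+φ₁/2)] = +0.0831
Δλ = -0.0977 rad (taken the short way round)
course = atan2(Δλ, Δψ) = 310.38°

310.4°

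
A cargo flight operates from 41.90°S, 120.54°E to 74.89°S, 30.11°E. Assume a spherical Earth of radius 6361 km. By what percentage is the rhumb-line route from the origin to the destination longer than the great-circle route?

Great circle: σ = 0.8720 rad → d_gc = Rσ = 5546.9 km
Rhumb: Δφ = -0.5758, Δλ = -1.5783, Δψ = -1.2134, q = Δφ/Δψ = 0.4745 → d_rh = R√(Δφ²+q²Δλ²) = 6009.2 km
Excess = (6009.2 − 5546.9) / 5546.9 = 462.3 / 5546.9 = 8.33% ≈ 8.3%

8.3%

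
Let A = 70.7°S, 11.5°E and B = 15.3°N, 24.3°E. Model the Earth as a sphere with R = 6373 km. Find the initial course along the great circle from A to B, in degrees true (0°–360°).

θ = atan2( sin Δλ·cos φ₂ ,  cos φ₁ sin φ₂ − sin φ₁ cos φ₂ cos Δλ )
  = atan2(+0.2137, +0.9749) = 12.36°

12.4°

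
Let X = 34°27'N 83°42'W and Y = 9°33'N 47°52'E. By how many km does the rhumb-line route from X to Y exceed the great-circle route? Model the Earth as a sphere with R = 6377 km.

Great circle: cos σ = sin φ₁ sin φ₂ + cos φ₁ cos φ₂ cos Δλ,  σ = 2.0327 rad → d_gc = 12962.8 km
Rhumb line: Δψ = -0.4737, q = Δφ/Δψ = 0.9174, d_rh = R√(Δφ²+q²Δλ²) = 13717.1 km
Excess = 13717.1 − 12962.8 = 754.3 ≈ 754 km

754 km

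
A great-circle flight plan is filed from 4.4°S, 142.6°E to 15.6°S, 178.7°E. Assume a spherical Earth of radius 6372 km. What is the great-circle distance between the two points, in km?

Haversine: a = sin²(Δφ/2)+cos φ₁ cos φ₂ sin²(Δλ/2) = 0.10172;  σ = 2·atan2(√a,√(1−a))
σ = 37.197° → d = Rσ = 6372·0.64921 = 4137 km

4137 km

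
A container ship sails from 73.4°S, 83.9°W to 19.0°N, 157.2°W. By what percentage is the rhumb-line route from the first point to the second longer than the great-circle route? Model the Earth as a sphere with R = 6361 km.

Great circle: σ = 1.8074 rad → d_gc = Rσ = 11496.7 km
Rhumb: Δφ = +1.6127, Δλ = -1.2793, Δψ = +2.2628, q = Δφ/Δψ = 0.7127 → d_rh = R√(Δφ²+q²Δλ²) = 11784.3 km
Excess = (11784.3 − 11496.7) / 11496.7 = 287.6 / 11496.7 = 2.50% ≈ 2.5%

2.5%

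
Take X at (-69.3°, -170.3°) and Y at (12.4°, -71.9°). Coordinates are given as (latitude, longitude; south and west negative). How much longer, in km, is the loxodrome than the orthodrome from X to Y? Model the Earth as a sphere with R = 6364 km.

Great circle: cos σ = sin φ₁ sin φ₂ + cos φ₁ cos φ₂ cos Δλ,  σ = 1.8248 rad → d_gc = 11613.18 km
Rhumb line: Δψ = +1.9184, q = Δφ/Δψ = 0.7433, d_rh = R√(Δφ²+q²Δλ²) = 12179.73 km
Excess = 12179.73 − 11613.18 = 566.55 ≈ 567 km

567 km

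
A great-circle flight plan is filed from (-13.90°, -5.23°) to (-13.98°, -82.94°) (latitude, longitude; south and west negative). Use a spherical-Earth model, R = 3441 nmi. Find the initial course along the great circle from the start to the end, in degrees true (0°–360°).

259.0°

N = sin Δλ·cos φ₂ = -0.9481;  D = cos φ₁ sin φ₂ − sin φ₁ cos φ₂ cos Δλ = -0.1849
initial course = atan2(N, D) = 258.97°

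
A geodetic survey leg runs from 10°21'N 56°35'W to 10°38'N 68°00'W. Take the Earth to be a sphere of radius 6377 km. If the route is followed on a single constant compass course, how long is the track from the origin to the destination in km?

1250 km

Δψ = ln[tan(π/4+φ₂/2)/tan(π/4+φ₁/2)] = +0.0050;  Δφ = +0.0049 rad,  Δλ = -0.1993 rad
q = Δφ/Δψ = 0.9833
d = R·√(Δφ² + q²Δλ²) = 6377·0.19599 = 1250 km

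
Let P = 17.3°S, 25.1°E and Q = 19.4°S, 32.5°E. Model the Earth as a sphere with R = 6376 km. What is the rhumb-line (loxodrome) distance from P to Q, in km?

816 km

Δψ = ln[tan(π/4+φ₂/2)/tan(π/4+φ₁/2)] = -0.0386;  Δφ = -0.0367 rad,  Δλ = +0.1292 rad
q = Δφ/Δψ = 0.9491
d = R·√(Δφ² + q²Δλ²) = 6376·0.12794 = 816 km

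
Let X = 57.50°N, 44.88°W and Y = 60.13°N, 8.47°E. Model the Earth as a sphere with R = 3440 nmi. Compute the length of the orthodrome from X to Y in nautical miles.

Haversine: a = sin²(Δφ/2)+cos φ₁ cos φ₂ sin²(Δλ/2) = 0.05446;  σ = 2·atan2(√a,√(1−a))
σ = 26.990° → d = Rσ = 3440·0.47106 = 1620 nmi

1620 nmi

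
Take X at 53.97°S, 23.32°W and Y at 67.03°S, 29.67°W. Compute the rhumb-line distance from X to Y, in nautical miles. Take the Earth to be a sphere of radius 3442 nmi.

Δψ = ln[tan(π/4+φ₂/2)/tan(π/4+φ₁/2)] = -0.4704;  Δφ = -0.2279 rad,  Δλ = -0.1108 rad
q = Δφ/Δψ = 0.4846
d = R·√(Δφ² + q²Δλ²) = 3442·0.23418 = 806 nmi

806 nmi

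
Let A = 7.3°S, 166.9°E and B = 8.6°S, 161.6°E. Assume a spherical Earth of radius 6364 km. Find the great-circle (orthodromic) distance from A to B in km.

Haversine: a = sin²(Δφ/2)+cos φ₁ cos φ₂ sin²(Δλ/2) = 0.00223;  σ = 2·atan2(√a,√(1−a))
σ = 5.407° → d = Rσ = 6364·0.09438 = 601 km

601 km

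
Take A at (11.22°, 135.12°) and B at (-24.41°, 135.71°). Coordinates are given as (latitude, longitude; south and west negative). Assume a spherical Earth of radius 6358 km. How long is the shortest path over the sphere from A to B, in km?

cos σ = sin φ₁ sin φ₂ + cos φ₁ cos φ₂ cos Δλ
      = sin(11.22°)sin(-24.41°) + cos(11.22°)cos(-24.41°)cos(0.59°) = 0.8127
σ = 35.635° → d = Rσ = 6358·0.62194 = 3954 km

3954 km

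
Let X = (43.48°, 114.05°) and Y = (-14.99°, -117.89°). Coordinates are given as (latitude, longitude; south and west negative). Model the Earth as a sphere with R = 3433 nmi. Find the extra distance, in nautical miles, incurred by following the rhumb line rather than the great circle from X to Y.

Great circle: cos σ = sin φ₁ sin φ₂ + cos φ₁ cos φ₂ cos Δλ,  σ = 2.2270 rad → d_gc = 7645.2 nmi
Rhumb line: Δψ = -1.1090, q = Δφ/Δψ = 0.9202, d_rh = R√(Δφ²+q²Δλ²) = 7882.0 nmi
Excess = 7882.0 − 7645.2 = 236.8 ≈ 237 nmi

237 nmi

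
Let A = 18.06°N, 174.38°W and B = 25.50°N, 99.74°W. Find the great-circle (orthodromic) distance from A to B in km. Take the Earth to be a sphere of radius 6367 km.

7651 km

Haversine: a = sin²(Δφ/2)+cos φ₁ cos φ₂ sin²(Δλ/2) = 0.31962;  σ = 2·atan2(√a,√(1−a))
σ = 68.853° → d = Rσ = 6367·1.20171 = 7651 km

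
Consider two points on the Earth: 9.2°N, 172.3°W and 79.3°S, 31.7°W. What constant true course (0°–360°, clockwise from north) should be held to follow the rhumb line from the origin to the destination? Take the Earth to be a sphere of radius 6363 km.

135.9°

Δψ = ln[tan(π/4+φ₂/2)/tan(π/4+φ₁/2)] = -2.5295
Δλ = +2.4539 rad (taken the short way round)
course = atan2(Δλ, Δψ) = 135.87°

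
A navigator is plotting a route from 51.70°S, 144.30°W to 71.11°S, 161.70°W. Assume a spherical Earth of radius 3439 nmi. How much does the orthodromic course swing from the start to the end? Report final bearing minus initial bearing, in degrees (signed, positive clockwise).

+15.5°

At departure: θ₁ = atan2(sin Δλ cos φ₂, cos φ₁ sin φ₂ − sin φ₁ cos φ₂ cos Δλ) = 195.72°
At arrival: θ₂ = atan2(sin Δλ cos φ₁, −cos φ₂ sin φ₁ + sin φ₂ cos φ₁ cos Δλ) = 211.24°
Δθ = θ₂ − θ₁ = +15.5°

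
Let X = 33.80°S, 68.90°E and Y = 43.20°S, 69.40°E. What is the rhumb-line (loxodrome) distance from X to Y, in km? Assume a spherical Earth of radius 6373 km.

1046 km

Rhumb course C = atan2(Δλ, Δψ) with Δψ = ln[tan(π/4+φ₂/2)/tan(π/4+φ₁/2)] = -0.2102, Δλ = +0.0087 → C = 177.62°
d = R·|Δφ| / |cos C| = 6373·0.16406 / 0.99914 = 1046 km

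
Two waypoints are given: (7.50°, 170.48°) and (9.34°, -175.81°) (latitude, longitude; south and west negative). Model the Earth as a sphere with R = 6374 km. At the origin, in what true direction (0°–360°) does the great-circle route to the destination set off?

θ = atan2( sin Δλ·cos φ₂ ,  cos φ₁ sin φ₂ − sin φ₁ cos φ₂ cos Δλ )
  = atan2(+0.2339, +0.0358) = 81.30°

81.3°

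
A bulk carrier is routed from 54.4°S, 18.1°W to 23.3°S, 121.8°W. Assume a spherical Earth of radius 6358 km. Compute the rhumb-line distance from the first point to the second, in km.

Rhumb course C = atan2(Δλ, Δψ) with Δψ = ln[tan(π/4+φ₂/2)/tan(π/4+φ₁/2)] = +0.7178, Δλ = -1.8099 → C = 291.63°
d = R·|Δφ| / |cos C| = 6358·0.54280 / 0.36864 = 9362 km

9362 km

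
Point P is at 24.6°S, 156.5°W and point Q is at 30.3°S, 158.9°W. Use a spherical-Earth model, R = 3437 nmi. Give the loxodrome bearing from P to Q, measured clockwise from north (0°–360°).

Δψ = ln[tan(π/4+φ₂/2)/tan(π/4+φ₁/2)] = -0.1122
Δλ = -0.0419 rad (taken the short way round)
course = atan2(Δλ, Δψ) = 200.48°

200.5°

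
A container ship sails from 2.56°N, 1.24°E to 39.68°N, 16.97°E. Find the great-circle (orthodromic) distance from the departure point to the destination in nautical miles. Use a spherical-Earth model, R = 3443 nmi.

2390 nmi

Haversine: a = sin²(Δφ/2)+cos φ₁ cos φ₂ sin²(Δλ/2) = 0.11571;  σ = 2·atan2(√a,√(1−a))
σ = 39.773° → d = Rσ = 3443·0.69418 = 2390 nmi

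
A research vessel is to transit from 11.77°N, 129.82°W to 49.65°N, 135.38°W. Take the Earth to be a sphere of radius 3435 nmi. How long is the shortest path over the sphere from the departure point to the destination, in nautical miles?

2288 nmi

cos σ = sin φ₁ sin φ₂ + cos φ₁ cos φ₂ cos Δλ
      = sin(11.77°)sin(49.65°) + cos(11.77°)cos(49.65°)cos(-5.56°) = 0.7863
σ = 38.157° → d = Rσ = 3435·0.66597 = 2288 nmi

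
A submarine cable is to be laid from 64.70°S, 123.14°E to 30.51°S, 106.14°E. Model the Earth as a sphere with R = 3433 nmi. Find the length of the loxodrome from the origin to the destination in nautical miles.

Rhumb course C = atan2(Δλ, Δψ) with Δψ = ln[tan(π/4+φ₂/2)/tan(π/4+φ₁/2)] = +0.9345, Δλ = -0.2967 → C = 342.39°
d = R·|Δφ| / |cos C| = 3433·0.59673 / 0.95311 = 2149 nmi

2149 nmi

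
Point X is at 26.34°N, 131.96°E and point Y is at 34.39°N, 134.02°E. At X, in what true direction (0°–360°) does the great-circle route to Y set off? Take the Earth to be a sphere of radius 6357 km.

11.9°

N = sin Δλ·cos φ₂ = +0.0297;  D = cos φ₁ sin φ₂ − sin φ₁ cos φ₂ cos Δλ = +0.1403
initial course = atan2(N, D) = 11.94°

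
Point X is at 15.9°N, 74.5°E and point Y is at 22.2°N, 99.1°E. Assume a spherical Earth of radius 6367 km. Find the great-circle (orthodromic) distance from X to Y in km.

cos σ = sin φ₁ sin φ₂ + cos φ₁ cos φ₂ cos Δλ
      = sin(15.90°)sin(22.20°) + cos(15.90°)cos(22.20°)cos(24.60°) = 0.9131
σ = 24.057° → d = Rσ = 6367·0.41987 = 2673 km

2673 km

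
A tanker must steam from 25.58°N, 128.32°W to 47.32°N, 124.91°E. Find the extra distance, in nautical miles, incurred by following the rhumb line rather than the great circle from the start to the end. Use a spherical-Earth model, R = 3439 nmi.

Great circle: cos σ = sin φ₁ sin φ₂ + cos φ₁ cos φ₂ cos Δλ,  σ = 1.4293 rad → d_gc = 4915.5 nmi
Rhumb line: Δψ = +0.4778, q = Δφ/Δψ = 0.7942, d_rh = R√(Δφ²+q²Δλ²) = 5254.1 nmi
Excess = 5254.1 − 4915.5 = 338.6 ≈ 339 nmi

339 nmi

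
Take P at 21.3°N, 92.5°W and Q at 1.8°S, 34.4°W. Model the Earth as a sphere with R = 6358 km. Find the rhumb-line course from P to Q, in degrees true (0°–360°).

Meridional parts: M(φ₁)=+0.3806, M(φ₂)=-0.0314 → ΔM = -0.4120;  Δλ = +1.0140 rad
tan C = Δλ / ΔM = -2.4610 → C = 112.11°

112.1°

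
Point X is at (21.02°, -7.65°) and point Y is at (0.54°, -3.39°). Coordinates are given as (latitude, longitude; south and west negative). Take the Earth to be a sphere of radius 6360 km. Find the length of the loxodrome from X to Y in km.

Rhumb course C = atan2(Δλ, Δψ) with Δψ = ln[tan(π/4+φ₂/2)/tan(π/4+φ₁/2)] = -0.3660, Δλ = +0.0744 → C = 168.52°
d = R·|Δφ| / |cos C| = 6360·0.35744 / 0.97998 = 2320 km

2320 km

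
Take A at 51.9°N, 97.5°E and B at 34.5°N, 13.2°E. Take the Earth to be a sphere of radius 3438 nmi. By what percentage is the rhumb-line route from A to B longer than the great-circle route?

Great circle: σ = 1.0515 rad → d_gc = Rσ = 3615.2 nmi
Rhumb: Δφ = -0.3037, Δλ = -1.4713, Δψ = -0.4211, q = Δφ/Δψ = 0.7212 → d_rh = R√(Δφ²+q²Δλ²) = 3794.3 nmi
Excess = (3794.3 − 3615.2) / 3615.2 = 179.1 / 3615.2 = 4.954% ≈ 5.0%

5.0%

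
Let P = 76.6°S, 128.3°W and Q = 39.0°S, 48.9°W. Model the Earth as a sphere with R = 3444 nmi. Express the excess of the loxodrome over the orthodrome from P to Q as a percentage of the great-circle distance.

6.2%

Great circle: σ = 0.8694 rad → d_gc = Rσ = 2994.1 nmi
Rhumb: Δφ = +0.6562, Δλ = +1.3858, Δψ = +1.4013, q = Δφ/Δψ = 0.4683 → d_rh = R√(Δφ²+q²Δλ²) = 3178.7 nmi
Excess = (3178.7 − 2994.1) / 2994.1 = 184.6 / 2994.1 = 6.17% ≈ 6.2%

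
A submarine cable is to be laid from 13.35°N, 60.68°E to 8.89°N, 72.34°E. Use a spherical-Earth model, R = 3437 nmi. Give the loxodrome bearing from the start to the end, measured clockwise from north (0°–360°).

Meridional parts: M(φ₁)=+0.2351, M(φ₂)=+0.1558 → ΔM = -0.0794;  Δλ = +0.2035 rad
tan C = Δλ / ΔM = -2.5646 → C = 111.30°

111.3°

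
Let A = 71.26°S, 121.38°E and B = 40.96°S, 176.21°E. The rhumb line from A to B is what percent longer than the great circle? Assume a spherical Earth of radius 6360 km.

Great circle: σ = 0.7067 rad → d_gc = Rσ = 4494.4 km
Rhumb: Δφ = +0.5288, Δλ = +0.9570, Δψ = +1.0168, q = Δφ/Δψ = 0.5201 → d_rh = R√(Δφ²+q²Δλ²) = 4618.7 km
Excess = (4618.7 − 4494.4) / 4494.4 = 124.3 / 4494.4 = 2.77% ≈ 2.8%

2.8%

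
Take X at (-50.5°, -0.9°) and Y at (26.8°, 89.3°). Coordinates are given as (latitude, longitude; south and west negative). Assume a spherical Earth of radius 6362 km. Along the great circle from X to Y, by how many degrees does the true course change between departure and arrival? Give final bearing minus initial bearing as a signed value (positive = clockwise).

At departure: θ₁ = atan2(sin Δλ cos φ₂, cos φ₁ sin φ₂ − sin φ₁ cos φ₂ cos Δλ) = 72.33°
At arrival: θ₂ = atan2(sin Δλ cos φ₁, −cos φ₂ sin φ₁ + sin φ₂ cos φ₁ cos Δλ) = 42.76°
Δθ = θ₂ − θ₁ = -29.6°

-29.6°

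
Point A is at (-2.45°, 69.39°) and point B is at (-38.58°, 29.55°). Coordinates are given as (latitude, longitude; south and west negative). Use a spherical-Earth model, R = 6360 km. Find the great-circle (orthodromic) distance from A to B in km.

Haversine: a = sin²(Δφ/2)+cos φ₁ cos φ₂ sin²(Δλ/2) = 0.18682;  σ = 2·atan2(√a,√(1−a))
σ = 51.218° → d = Rσ = 6360·0.89393 = 5685 km

5685 km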